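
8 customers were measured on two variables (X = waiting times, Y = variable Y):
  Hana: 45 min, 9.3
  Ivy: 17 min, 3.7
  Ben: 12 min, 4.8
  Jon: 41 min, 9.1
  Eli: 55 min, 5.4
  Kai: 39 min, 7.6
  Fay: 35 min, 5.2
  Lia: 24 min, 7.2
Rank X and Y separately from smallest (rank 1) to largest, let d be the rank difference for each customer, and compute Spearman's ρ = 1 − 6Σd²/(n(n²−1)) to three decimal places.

0.690

Ranks of variable 1: 7, 2, 1, 6, 8, 5, 4, 3
Ranks of variable 2: 8, 1, 2, 7, 4, 6, 3, 5
d = r₁ − r₂: -1, 1, -1, -1, 4, -1, 1, -2
d²: 1, 1, 1, 1, 16, 1, 1, 4; Σd² = 26
ρ = 1 − 6·26/(8·63) = 1 − 156/504 = 0.690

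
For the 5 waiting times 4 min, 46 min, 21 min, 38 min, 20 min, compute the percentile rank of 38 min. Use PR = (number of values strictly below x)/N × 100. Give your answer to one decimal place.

N = 5.
Strictly below 38: 3. Equal to 38: 1.
PR = 3/5 × 100 = 60.0

60.0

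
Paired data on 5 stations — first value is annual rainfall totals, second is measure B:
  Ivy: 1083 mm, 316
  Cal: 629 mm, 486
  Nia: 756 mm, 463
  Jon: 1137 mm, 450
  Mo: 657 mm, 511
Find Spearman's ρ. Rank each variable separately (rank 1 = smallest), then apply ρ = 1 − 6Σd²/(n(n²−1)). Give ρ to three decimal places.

-0.800

Ranks of variable 1: 4, 1, 3, 5, 2
Ranks of variable 2: 1, 4, 3, 2, 5
d = r₁ − r₂: 3, -3, 0, 3, -3
d²: 9, 9, 0, 9, 9; Σd² = 36
ρ = 1 − 6·36/(5·24) = 1 − 216/120 = -0.800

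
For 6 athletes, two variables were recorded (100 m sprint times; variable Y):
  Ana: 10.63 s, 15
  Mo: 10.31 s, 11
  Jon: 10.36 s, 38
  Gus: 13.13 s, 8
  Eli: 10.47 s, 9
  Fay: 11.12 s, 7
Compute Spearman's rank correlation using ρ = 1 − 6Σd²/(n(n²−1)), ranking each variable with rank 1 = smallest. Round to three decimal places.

-0.657

Ranks of variable 1: 4, 1, 2, 6, 3, 5
Ranks of variable 2: 5, 4, 6, 2, 3, 1
d = r₁ − r₂: -1, -3, -4, 4, 0, 4
d²: 1, 9, 16, 16, 0, 16; Σd² = 58
ρ = 1 − 6·58/(6·35) = 1 − 348/210 = -0.657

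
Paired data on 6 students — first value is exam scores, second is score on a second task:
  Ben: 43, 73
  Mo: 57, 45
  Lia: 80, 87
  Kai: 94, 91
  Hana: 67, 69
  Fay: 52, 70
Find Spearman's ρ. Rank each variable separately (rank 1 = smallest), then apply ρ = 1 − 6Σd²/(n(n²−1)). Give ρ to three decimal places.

0.486

Ranks of variable 1: 1, 3, 5, 6, 4, 2
Ranks of variable 2: 4, 1, 5, 6, 2, 3
d = r₁ − r₂: -3, 2, 0, 0, 2, -1
d²: 9, 4, 0, 0, 4, 1; Σd² = 18
ρ = 1 − 6·18/(6·35) = 1 − 108/210 = 0.486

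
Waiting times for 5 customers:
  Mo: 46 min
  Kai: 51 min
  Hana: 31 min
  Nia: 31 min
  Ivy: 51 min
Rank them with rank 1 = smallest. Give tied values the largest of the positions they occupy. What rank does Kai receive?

Sorted (ascending): 31, 31, 46, 51, 51
The 2 values of 31 occupy positions 1–2 → each gets rank 2.
The 2 values of 51 occupy positions 4–5 → each gets rank 5.
Kai has value 51 min → rank 5.

5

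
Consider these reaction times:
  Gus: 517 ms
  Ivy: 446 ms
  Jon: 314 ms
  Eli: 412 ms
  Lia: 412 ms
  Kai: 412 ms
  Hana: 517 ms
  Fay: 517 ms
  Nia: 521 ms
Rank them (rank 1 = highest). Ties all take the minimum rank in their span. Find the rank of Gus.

2

Sorted (descending): 521, 517, 517, 517, 446, 412, 412, 412, 314
The 3 values of 517 occupy positions 2–4 → each gets rank 2.
The 3 values of 412 occupy positions 6–8 → each gets rank 6.
Gus has value 517 ms → rank 2.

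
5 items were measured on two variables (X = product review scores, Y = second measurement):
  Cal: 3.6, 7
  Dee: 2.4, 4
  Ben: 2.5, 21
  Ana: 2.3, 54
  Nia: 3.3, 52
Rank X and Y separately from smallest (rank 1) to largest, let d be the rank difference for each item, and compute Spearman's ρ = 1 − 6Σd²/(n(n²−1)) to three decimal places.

-0.300

Ranks of variable 1: 5, 2, 3, 1, 4
Ranks of variable 2: 2, 1, 3, 5, 4
d = r₁ − r₂: 3, 1, 0, -4, 0
d²: 9, 1, 0, 16, 0; Σd² = 26
ρ = 1 − 6·26/(5·24) = 1 − 156/120 = -0.300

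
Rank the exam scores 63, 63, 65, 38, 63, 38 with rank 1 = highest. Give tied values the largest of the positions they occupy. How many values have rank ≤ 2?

Sorted (descending): 65, 63, 63, 63, 38, 38
The 3 values of 63 occupy positions 2–4 → each gets rank 4.
The 2 values of 38 occupy positions 5–6 → each gets rank 6.
Ranks ≤ 2: {1} → 1 value.

1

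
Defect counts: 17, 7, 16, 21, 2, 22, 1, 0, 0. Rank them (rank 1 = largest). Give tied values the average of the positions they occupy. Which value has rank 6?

Sorted (descending): 22, 21, 17, 16, 7, 2, 1, 0, 0
The 2 values of 0 occupy positions 8–9 → average rank (8+9)/2 = 8.5.
Rank 6 → value 2.

2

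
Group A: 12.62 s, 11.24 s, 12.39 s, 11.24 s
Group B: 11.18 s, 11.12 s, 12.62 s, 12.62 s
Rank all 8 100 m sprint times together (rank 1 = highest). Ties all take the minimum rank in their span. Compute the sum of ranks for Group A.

Sorted (descending): 12.62, 12.62, 12.62, 12.39, 11.24, 11.24, 11.18, 11.12
The 3 values of 12.62 occupy positions 1–3 → each gets rank 1.
The 2 values of 11.24 occupy positions 5–6 → each gets rank 5.
Group A values → pooled ranks: 12.62→1, 11.24→5, 12.39→4, 11.24→5
Rank sum = 1 + 5 + 4 + 5 = 15

15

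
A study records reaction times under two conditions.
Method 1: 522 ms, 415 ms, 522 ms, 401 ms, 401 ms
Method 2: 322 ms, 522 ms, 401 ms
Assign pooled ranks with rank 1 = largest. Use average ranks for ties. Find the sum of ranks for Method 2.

Sorted (descending): 522, 522, 522, 415, 401, 401, 401, 322
The 3 values of 522 occupy positions 1–3 → average rank 2.
The 3 values of 401 occupy positions 5–7 → average rank 6.
Method 2 values → pooled ranks: 322→8, 522→2, 401→6
Rank sum = 8 + 2 + 6 = 16

16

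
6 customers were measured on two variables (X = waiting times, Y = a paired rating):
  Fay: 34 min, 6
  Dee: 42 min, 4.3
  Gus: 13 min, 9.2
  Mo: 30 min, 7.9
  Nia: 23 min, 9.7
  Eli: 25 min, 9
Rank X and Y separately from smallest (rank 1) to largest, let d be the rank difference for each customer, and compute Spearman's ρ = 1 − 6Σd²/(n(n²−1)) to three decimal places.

-0.943

Ranks of variable 1: 5, 6, 1, 4, 2, 3
Ranks of variable 2: 2, 1, 5, 3, 6, 4
d = r₁ − r₂: 3, 5, -4, 1, -4, -1
d²: 9, 25, 16, 1, 16, 1; Σd² = 68
ρ = 1 − 6·68/(6·35) = 1 − 408/210 = -0.943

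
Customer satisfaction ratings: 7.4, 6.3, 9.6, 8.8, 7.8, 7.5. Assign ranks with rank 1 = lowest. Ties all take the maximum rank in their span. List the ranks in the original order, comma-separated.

2, 1, 6, 5, 4, 3

Sorted (ascending): 6.3, 7.4, 7.5, 7.8, 8.8, 9.6
No ties — each value takes its position as its rank.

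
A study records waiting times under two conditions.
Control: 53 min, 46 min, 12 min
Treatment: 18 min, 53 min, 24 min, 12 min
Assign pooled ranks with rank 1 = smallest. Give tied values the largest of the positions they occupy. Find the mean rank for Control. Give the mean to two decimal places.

4.67

Sorted (ascending): 12, 12, 18, 24, 46, 53, 53
The 2 values of 12 occupy positions 1–2 → each gets rank 2.
The 2 values of 53 occupy positions 6–7 → each gets rank 7.
Control values → pooled ranks: 53→7, 46→5, 12→2
Mean rank = (7 + 5 + 2) / 3 = 4.67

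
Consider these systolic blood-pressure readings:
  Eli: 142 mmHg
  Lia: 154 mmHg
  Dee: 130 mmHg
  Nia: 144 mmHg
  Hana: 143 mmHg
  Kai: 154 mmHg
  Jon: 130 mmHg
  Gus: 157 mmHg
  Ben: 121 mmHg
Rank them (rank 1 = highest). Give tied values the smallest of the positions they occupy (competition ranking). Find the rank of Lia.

Sorted (descending): 157, 154, 154, 144, 143, 142, 130, 130, 121
The 2 values of 154 occupy positions 2–3 → each gets rank 2.
The 2 values of 130 occupy positions 7–8 → each gets rank 7.
Lia has value 154 mmHg → rank 2.

2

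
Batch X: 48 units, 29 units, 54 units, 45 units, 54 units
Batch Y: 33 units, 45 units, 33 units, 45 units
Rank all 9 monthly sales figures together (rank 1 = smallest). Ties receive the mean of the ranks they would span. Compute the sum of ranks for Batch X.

Sorted (ascending): 29, 33, 33, 45, 45, 45, 48, 54, 54
The 2 values of 33 occupy positions 2–3 → average rank (2+3)/2 = 2.5.
The 3 values of 45 occupy positions 4–6 → average rank 5.
The 2 values of 54 occupy positions 8–9 → average rank (8+9)/2 = 8.5.
Batch X values → pooled ranks: 48→7, 29→1, 54→8.5, 45→5, 54→8.5
Rank sum = 7 + 1 + 8.5 + 5 + 8.5 = 30

30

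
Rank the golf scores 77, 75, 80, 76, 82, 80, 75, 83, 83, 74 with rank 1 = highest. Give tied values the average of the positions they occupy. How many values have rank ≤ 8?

Sorted (descending): 83, 83, 82, 80, 80, 77, 76, 75, 75, 74
The 2 values of 83 occupy positions 1–2 → average rank (1+2)/2 = 1.5.
The 2 values of 80 occupy positions 4–5 → average rank (4+5)/2 = 4.5.
The 2 values of 75 occupy positions 8–9 → average rank (8+9)/2 = 8.5.
Ranks ≤ 8: {1.5, 1.5, 3, 4.5, 4.5, 6, 7} → 7 values.

7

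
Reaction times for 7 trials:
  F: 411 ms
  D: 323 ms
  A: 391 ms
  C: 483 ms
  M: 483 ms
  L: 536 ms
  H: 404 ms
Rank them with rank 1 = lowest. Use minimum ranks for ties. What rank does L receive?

7

Sorted (ascending): 323, 391, 404, 411, 483, 483, 536
The 2 values of 483 occupy positions 5–6 → each gets rank 5.
L has value 536 ms → rank 7.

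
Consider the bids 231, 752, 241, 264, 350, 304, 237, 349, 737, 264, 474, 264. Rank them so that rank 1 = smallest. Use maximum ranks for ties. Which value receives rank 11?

737

Sorted (ascending): 231, 237, 241, 264, 264, 264, 304, 349, 350, 474, 737, 752
The 3 values of 264 occupy positions 4–6 → each gets rank 6.
Rank 11 → value 737.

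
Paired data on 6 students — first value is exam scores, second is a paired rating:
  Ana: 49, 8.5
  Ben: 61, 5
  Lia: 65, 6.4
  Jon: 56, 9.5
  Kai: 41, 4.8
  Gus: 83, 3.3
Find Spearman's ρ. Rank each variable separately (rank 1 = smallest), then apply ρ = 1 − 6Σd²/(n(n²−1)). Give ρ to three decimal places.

-0.314

Ranks of variable 1: 2, 4, 5, 3, 1, 6
Ranks of variable 2: 5, 3, 4, 6, 2, 1
d = r₁ − r₂: -3, 1, 1, -3, -1, 5
d²: 9, 1, 1, 9, 1, 25; Σd² = 46
ρ = 1 − 6·46/(6·35) = 1 − 276/210 = -0.314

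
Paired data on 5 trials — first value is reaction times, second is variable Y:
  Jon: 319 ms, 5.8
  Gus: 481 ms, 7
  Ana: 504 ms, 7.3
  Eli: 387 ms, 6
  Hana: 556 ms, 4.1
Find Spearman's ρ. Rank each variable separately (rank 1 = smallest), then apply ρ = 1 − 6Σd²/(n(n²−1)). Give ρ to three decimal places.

0.000

Ranks of variable 1: 1, 3, 4, 2, 5
Ranks of variable 2: 2, 4, 5, 3, 1
d = r₁ − r₂: -1, -1, -1, -1, 4
d²: 1, 1, 1, 1, 16; Σd² = 20
ρ = 1 − 6·20/(5·24) = 1 − 120/120 = 0.000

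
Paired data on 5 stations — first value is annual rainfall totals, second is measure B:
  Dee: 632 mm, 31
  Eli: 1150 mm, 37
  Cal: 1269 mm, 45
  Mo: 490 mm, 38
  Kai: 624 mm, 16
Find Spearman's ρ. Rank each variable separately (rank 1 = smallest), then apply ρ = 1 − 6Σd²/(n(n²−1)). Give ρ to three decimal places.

0.400

Ranks of variable 1: 3, 4, 5, 1, 2
Ranks of variable 2: 2, 3, 5, 4, 1
d = r₁ − r₂: 1, 1, 0, -3, 1
d²: 1, 1, 0, 9, 1; Σd² = 12
ρ = 1 − 6·12/(5·24) = 1 − 72/120 = 0.400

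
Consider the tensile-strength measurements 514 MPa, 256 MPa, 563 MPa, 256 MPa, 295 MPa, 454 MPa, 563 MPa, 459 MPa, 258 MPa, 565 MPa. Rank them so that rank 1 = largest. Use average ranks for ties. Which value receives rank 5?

459

Sorted (descending): 565, 563, 563, 514, 459, 454, 295, 258, 256, 256
The 2 values of 563 occupy positions 2–3 → average rank (2+3)/2 = 2.5.
The 2 values of 256 occupy positions 9–10 → average rank (9+10)/2 = 9.5.
Rank 5 → value 459.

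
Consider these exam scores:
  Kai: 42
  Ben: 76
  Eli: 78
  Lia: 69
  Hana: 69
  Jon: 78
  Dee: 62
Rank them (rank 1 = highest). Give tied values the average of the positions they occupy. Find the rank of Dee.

Sorted (descending): 78, 78, 76, 69, 69, 62, 42
The 2 values of 78 occupy positions 1–2 → average rank (1+2)/2 = 1.5.
The 2 values of 69 occupy positions 4–5 → average rank (4+5)/2 = 4.5.
Dee has value 62 → rank 6.

6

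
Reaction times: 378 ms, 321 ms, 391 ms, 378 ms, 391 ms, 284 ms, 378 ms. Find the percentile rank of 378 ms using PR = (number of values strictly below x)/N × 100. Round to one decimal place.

N = 7.
Strictly below 378: 2. Equal to 378: 3.
PR = 2/7 × 100 = 28.6

28.6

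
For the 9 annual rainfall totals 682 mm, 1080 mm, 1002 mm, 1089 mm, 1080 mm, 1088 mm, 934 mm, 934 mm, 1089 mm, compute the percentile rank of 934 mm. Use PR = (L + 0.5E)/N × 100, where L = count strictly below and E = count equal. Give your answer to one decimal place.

N = 9.
Strictly below 934: 1. Equal to 934: 2.
PR = (1 + 0.5·2)/9 × 100 = 22.2

22.2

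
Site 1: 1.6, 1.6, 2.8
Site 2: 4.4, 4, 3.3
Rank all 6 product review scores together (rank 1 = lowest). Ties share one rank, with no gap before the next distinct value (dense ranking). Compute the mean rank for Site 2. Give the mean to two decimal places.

4.00

Sorted (ascending): 1.6, 1.6, 2.8, 3.3, 4, 4.4
The 2 values of 1.6 share dense rank 1.
Remaining distinct values take the next consecutive integers.
Site 2 values → pooled ranks: 4.4→5, 4→4, 3.3→3
Mean rank = (5 + 4 + 3) / 3 = 4.00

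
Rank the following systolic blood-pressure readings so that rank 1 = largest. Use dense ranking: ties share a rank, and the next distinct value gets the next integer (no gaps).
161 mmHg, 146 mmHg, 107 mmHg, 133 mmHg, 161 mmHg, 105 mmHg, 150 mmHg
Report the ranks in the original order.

Sorted (descending): 161, 161, 150, 146, 133, 107, 105
The 2 values of 161 share dense rank 1.
Remaining distinct values take the next consecutive integers.

1, 3, 5, 4, 1, 6, 2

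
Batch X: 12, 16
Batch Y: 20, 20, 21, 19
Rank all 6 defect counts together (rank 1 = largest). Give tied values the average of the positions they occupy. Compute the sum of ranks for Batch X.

Sorted (descending): 21, 20, 20, 19, 16, 12
The 2 values of 20 occupy positions 2–3 → average rank (2+3)/2 = 2.5.
Batch X values → pooled ranks: 12→6, 16→5
Rank sum = 6 + 5 = 11

11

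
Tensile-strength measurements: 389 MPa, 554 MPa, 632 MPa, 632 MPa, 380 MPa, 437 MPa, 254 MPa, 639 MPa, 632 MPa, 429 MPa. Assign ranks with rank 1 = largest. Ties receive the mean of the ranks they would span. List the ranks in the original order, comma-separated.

Sorted (descending): 639, 632, 632, 632, 554, 437, 429, 389, 380, 254
The 3 values of 632 occupy positions 2–4 → average rank 3.

8, 5, 3, 3, 9, 6, 10, 1, 3, 7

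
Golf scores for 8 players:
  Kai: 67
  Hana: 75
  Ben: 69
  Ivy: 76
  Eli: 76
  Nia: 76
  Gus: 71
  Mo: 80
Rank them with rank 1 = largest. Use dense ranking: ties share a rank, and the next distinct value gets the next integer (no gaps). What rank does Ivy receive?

Sorted (descending): 80, 76, 76, 76, 75, 71, 69, 67
The 3 values of 76 share dense rank 2.
Remaining distinct values take the next consecutive integers.
Ivy has value 76 → rank 2.

2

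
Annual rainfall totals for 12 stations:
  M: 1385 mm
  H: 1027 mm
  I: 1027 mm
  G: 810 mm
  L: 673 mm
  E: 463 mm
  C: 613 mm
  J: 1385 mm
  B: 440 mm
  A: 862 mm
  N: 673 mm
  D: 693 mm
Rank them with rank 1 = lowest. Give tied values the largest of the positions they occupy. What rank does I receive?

10

Sorted (ascending): 440, 463, 613, 673, 673, 693, 810, 862, 1027, 1027, 1385, 1385
The 2 values of 673 occupy positions 4–5 → each gets rank 5.
The 2 values of 1027 occupy positions 9–10 → each gets rank 10.
The 2 values of 1385 occupy positions 11–12 → each gets rank 12.
I has value 1027 mm → rank 10.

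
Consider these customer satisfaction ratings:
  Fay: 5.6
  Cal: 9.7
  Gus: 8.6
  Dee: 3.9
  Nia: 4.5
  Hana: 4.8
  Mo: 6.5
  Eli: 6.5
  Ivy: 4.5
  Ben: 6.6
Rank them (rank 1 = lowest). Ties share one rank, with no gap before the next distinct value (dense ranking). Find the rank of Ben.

6

Sorted (ascending): 3.9, 4.5, 4.5, 4.8, 5.6, 6.5, 6.5, 6.6, 8.6, 9.7
The 2 values of 4.5 share dense rank 2.
The 2 values of 6.5 share dense rank 5.
Remaining distinct values take the next consecutive integers.
Ben has value 6.6 → rank 6.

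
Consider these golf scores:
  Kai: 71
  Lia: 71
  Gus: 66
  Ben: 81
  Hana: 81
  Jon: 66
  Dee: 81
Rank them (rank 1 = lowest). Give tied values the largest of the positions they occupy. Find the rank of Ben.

Sorted (ascending): 66, 66, 71, 71, 81, 81, 81
The 2 values of 66 occupy positions 1–2 → each gets rank 2.
The 2 values of 71 occupy positions 3–4 → each gets rank 4.
The 3 values of 81 occupy positions 5–7 → each gets rank 7.
Ben has value 81 → rank 7.

7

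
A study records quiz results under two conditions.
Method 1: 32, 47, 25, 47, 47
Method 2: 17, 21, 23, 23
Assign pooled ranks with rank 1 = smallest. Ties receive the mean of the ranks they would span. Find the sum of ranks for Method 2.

10

Sorted (ascending): 17, 21, 23, 23, 25, 32, 47, 47, 47
The 2 values of 23 occupy positions 3–4 → average rank (3+4)/2 = 3.5.
The 3 values of 47 occupy positions 7–9 → average rank 8.
Method 2 values → pooled ranks: 17→1, 21→2, 23→3.5, 23→3.5
Rank sum = 1 + 2 + 3.5 + 3.5 = 10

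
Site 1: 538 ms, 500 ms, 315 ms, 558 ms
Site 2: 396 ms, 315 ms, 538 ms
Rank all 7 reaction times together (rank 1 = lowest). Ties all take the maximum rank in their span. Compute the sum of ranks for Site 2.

Sorted (ascending): 315, 315, 396, 500, 538, 538, 558
The 2 values of 315 occupy positions 1–2 → each gets rank 2.
The 2 values of 538 occupy positions 5–6 → each gets rank 6.
Site 2 values → pooled ranks: 396→3, 315→2, 538→6
Rank sum = 3 + 2 + 6 = 11

11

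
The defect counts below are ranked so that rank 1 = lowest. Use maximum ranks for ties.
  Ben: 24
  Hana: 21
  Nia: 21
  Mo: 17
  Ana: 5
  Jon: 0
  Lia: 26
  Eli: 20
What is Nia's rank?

Sorted (ascending): 0, 5, 17, 20, 21, 21, 24, 26
The 2 values of 21 occupy positions 5–6 → each gets rank 6.
Nia has value 21 → rank 6.

6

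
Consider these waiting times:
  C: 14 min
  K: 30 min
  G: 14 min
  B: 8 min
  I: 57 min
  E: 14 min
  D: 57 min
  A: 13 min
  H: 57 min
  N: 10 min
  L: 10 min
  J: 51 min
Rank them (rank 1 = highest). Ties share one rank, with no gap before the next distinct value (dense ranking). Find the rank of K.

Sorted (descending): 57, 57, 57, 51, 30, 14, 14, 14, 13, 10, 10, 8
The 3 values of 57 share dense rank 1.
The 3 values of 14 share dense rank 4.
The 2 values of 10 share dense rank 6.
Remaining distinct values take the next consecutive integers.
K has value 30 min → rank 3.

3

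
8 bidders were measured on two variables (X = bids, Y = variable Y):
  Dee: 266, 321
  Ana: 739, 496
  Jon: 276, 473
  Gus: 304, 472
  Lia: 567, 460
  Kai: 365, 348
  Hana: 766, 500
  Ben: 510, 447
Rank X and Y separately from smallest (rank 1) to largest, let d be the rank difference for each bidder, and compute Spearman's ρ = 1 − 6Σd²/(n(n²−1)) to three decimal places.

Ranks of variable 1: 1, 7, 2, 3, 6, 4, 8, 5
Ranks of variable 2: 1, 7, 6, 5, 4, 2, 8, 3
d = r₁ − r₂: 0, 0, -4, -2, 2, 2, 0, 2
d²: 0, 0, 16, 4, 4, 4, 0, 4; Σd² = 32
ρ = 1 − 6·32/(8·63) = 1 − 192/504 = 0.619

0.619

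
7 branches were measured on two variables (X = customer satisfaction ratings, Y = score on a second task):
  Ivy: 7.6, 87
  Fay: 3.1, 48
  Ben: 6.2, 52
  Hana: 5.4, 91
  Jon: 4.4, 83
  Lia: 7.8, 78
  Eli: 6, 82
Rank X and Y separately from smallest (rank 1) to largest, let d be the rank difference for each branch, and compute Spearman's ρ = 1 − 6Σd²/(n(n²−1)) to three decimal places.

0.107

Ranks of variable 1: 6, 1, 5, 3, 2, 7, 4
Ranks of variable 2: 6, 1, 2, 7, 5, 3, 4
d = r₁ − r₂: 0, 0, 3, -4, -3, 4, 0
d²: 0, 0, 9, 16, 9, 16, 0; Σd² = 50
ρ = 1 − 6·50/(7·48) = 1 − 300/336 = 0.107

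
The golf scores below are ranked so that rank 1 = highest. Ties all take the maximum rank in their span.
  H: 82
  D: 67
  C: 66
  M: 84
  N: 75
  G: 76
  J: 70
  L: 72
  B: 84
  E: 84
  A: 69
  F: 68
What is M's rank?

3

Sorted (descending): 84, 84, 84, 82, 76, 75, 72, 70, 69, 68, 67, 66
The 3 values of 84 occupy positions 1–3 → each gets rank 3.
M has value 84 → rank 3.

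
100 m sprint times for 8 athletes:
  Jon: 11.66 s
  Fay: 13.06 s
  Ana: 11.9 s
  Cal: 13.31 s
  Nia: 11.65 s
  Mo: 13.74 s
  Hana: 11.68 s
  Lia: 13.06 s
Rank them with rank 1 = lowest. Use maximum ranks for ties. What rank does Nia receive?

Sorted (ascending): 11.65, 11.66, 11.68, 11.9, 13.06, 13.06, 13.31, 13.74
The 2 values of 13.06 occupy positions 5–6 → each gets rank 6.
Nia has value 11.65 s → rank 1.

1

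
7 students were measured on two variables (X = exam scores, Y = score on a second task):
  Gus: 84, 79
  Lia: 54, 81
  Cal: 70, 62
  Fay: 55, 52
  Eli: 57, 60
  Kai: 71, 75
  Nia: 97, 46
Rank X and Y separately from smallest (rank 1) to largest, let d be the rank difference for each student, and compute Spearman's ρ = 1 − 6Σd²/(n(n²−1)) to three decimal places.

Ranks of variable 1: 6, 1, 4, 2, 3, 5, 7
Ranks of variable 2: 6, 7, 4, 2, 3, 5, 1
d = r₁ − r₂: 0, -6, 0, 0, 0, 0, 6
d²: 0, 36, 0, 0, 0, 0, 36; Σd² = 72
ρ = 1 − 6·72/(7·48) = 1 − 432/336 = -0.286

-0.286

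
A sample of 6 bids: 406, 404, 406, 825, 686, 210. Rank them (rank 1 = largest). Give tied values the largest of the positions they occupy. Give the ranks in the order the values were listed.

4, 5, 4, 1, 2, 6

Sorted (descending): 825, 686, 406, 406, 404, 210
The 2 values of 406 occupy positions 3–4 → each gets rank 4.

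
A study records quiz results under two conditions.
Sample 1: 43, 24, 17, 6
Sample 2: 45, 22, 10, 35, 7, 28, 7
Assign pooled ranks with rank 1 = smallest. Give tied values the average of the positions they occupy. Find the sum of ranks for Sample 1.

23

Sorted (ascending): 6, 7, 7, 10, 17, 22, 24, 28, 35, 43, 45
The 2 values of 7 occupy positions 2–3 → average rank (2+3)/2 = 2.5.
Sample 1 values → pooled ranks: 43→10, 24→7, 17→5, 6→1
Rank sum = 10 + 7 + 5 + 1 = 23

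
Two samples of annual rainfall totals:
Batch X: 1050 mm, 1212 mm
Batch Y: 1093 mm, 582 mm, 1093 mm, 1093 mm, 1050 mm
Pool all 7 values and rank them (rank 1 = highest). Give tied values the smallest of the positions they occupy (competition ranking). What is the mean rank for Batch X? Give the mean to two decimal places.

Sorted (descending): 1212, 1093, 1093, 1093, 1050, 1050, 582
The 3 values of 1093 occupy positions 2–4 → each gets rank 2.
The 2 values of 1050 occupy positions 5–6 → each gets rank 5.
Batch X values → pooled ranks: 1050→5, 1212→1
Mean rank = (5 + 1) / 2 = 3.00

3.00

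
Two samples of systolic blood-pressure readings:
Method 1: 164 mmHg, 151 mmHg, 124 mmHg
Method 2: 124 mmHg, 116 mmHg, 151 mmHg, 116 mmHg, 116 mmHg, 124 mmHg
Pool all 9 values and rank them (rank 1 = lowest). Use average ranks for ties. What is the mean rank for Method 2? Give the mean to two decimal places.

Sorted (ascending): 116, 116, 116, 124, 124, 124, 151, 151, 164
The 3 values of 116 occupy positions 1–3 → average rank 2.
The 3 values of 124 occupy positions 4–6 → average rank 5.
The 2 values of 151 occupy positions 7–8 → average rank (7+8)/2 = 7.5.
Method 2 values → pooled ranks: 124→5, 116→2, 151→7.5, 116→2, 116→2, 124→5
Mean rank = (5 + 2 + 7.5 + 2 + 2 + 5) / 6 = 3.92

3.92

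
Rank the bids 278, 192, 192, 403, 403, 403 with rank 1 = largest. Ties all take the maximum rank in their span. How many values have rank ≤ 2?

0

Sorted (descending): 403, 403, 403, 278, 192, 192
The 3 values of 403 occupy positions 1–3 → each gets rank 3.
The 2 values of 192 occupy positions 5–6 → each gets rank 6.
Ranks ≤ 2: {} → 0 values.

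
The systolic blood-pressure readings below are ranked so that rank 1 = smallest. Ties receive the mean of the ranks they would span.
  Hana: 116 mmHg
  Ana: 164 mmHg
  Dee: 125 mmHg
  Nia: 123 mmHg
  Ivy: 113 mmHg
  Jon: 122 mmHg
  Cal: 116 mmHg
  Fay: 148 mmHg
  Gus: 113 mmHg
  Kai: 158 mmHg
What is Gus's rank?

Sorted (ascending): 113, 113, 116, 116, 122, 123, 125, 148, 158, 164
The 2 values of 113 occupy positions 1–2 → average rank (1+2)/2 = 1.5.
The 2 values of 116 occupy positions 3–4 → average rank (3+4)/2 = 3.5.
Gus has value 113 mmHg → rank 1.5.

1.5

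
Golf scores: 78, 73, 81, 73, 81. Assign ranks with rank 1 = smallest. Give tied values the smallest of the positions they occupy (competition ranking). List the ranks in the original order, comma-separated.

3, 1, 4, 1, 4

Sorted (ascending): 73, 73, 78, 81, 81
The 2 values of 73 occupy positions 1–2 → each gets rank 1.
The 2 values of 81 occupy positions 4–5 → each gets rank 4.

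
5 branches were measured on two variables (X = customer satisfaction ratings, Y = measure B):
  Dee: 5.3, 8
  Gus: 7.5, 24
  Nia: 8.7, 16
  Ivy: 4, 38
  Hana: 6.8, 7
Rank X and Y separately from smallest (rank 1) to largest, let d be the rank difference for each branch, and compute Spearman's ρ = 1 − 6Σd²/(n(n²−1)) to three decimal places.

-0.200

Ranks of variable 1: 2, 4, 5, 1, 3
Ranks of variable 2: 2, 4, 3, 5, 1
d = r₁ − r₂: 0, 0, 2, -4, 2
d²: 0, 0, 4, 16, 4; Σd² = 24
ρ = 1 − 6·24/(5·24) = 1 − 144/120 = -0.200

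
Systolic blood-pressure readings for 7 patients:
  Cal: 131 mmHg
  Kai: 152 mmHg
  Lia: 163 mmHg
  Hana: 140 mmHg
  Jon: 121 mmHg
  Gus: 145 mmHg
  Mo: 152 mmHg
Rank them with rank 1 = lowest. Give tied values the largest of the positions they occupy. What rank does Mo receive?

6

Sorted (ascending): 121, 131, 140, 145, 152, 152, 163
The 2 values of 152 occupy positions 5–6 → each gets rank 6.
Mo has value 152 mmHg → rank 6.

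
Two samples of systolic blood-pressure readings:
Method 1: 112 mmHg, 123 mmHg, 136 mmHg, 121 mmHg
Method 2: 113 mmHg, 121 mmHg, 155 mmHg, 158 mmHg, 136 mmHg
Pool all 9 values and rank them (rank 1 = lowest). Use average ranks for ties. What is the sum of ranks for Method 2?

29

Sorted (ascending): 112, 113, 121, 121, 123, 136, 136, 155, 158
The 2 values of 121 occupy positions 3–4 → average rank (3+4)/2 = 3.5.
The 2 values of 136 occupy positions 6–7 → average rank (6+7)/2 = 6.5.
Method 2 values → pooled ranks: 113→2, 121→3.5, 155→8, 158→9, 136→6.5
Rank sum = 2 + 3.5 + 8 + 9 + 6.5 = 29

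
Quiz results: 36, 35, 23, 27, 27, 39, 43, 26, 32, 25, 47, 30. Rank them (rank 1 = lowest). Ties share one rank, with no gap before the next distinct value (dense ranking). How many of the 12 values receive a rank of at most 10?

Sorted (ascending): 23, 25, 26, 27, 27, 30, 32, 35, 36, 39, 43, 47
The 2 values of 27 share dense rank 4.
Remaining distinct values take the next consecutive integers.
Ranks ≤ 10: {1, 2, 3, 4, 4, 5, 6, 7, 8, 9, 10} → 11 values.

11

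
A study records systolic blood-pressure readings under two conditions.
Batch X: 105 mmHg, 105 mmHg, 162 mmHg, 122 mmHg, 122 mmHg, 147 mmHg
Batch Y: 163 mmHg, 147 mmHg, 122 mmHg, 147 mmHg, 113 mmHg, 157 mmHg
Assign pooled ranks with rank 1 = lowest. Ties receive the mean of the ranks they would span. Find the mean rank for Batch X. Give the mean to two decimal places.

Sorted (ascending): 105, 105, 113, 122, 122, 122, 147, 147, 147, 157, 162, 163
The 2 values of 105 occupy positions 1–2 → average rank (1+2)/2 = 1.5.
The 3 values of 122 occupy positions 4–6 → average rank 5.
The 3 values of 147 occupy positions 7–9 → average rank 8.
Batch X values → pooled ranks: 105→1.5, 105→1.5, 162→11, 122→5, 122→5, 147→8
Mean rank = (1.5 + 1.5 + 11 + 5 + 5 + 8) / 6 = 5.33

5.33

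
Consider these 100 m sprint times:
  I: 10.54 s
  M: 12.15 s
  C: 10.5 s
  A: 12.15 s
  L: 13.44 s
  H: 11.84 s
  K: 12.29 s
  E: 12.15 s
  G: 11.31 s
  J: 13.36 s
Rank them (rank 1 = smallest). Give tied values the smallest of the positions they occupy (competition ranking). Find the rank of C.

Sorted (ascending): 10.5, 10.54, 11.31, 11.84, 12.15, 12.15, 12.15, 12.29, 13.36, 13.44
The 3 values of 12.15 occupy positions 5–7 → each gets rank 5.
C has value 10.5 s → rank 1.

1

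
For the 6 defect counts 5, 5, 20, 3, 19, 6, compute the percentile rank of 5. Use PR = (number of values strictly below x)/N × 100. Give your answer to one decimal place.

16.7

N = 6.
Strictly below 5: 1. Equal to 5: 2.
PR = 1/6 × 100 = 16.7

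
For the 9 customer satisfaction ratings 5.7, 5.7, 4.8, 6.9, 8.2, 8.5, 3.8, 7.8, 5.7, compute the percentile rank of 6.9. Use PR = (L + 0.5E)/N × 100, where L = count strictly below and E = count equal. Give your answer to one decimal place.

61.1

N = 9.
Strictly below 6.9: 5. Equal to 6.9: 1.
PR = (5 + 0.5·1)/9 × 100 = 61.1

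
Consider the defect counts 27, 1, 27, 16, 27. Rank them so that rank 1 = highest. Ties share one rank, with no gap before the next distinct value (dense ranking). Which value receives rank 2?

Sorted (descending): 27, 27, 27, 16, 1
The 3 values of 27 share dense rank 1.
Remaining distinct values take the next consecutive integers.
Rank 2 → value 16.

16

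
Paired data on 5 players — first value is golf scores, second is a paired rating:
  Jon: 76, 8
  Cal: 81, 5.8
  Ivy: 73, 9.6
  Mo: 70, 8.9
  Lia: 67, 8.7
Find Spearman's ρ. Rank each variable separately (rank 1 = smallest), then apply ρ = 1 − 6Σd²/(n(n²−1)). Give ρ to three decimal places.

-0.600

Ranks of variable 1: 4, 5, 3, 2, 1
Ranks of variable 2: 2, 1, 5, 4, 3
d = r₁ − r₂: 2, 4, -2, -2, -2
d²: 4, 16, 4, 4, 4; Σd² = 32
ρ = 1 − 6·32/(5·24) = 1 − 192/120 = -0.600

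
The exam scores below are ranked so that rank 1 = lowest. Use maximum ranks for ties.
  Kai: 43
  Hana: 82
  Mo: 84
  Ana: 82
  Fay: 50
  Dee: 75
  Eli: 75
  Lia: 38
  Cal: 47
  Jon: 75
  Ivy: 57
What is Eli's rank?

Sorted (ascending): 38, 43, 47, 50, 57, 75, 75, 75, 82, 82, 84
The 3 values of 75 occupy positions 6–8 → each gets rank 8.
The 2 values of 82 occupy positions 9–10 → each gets rank 10.
Eli has value 75 → rank 8.

8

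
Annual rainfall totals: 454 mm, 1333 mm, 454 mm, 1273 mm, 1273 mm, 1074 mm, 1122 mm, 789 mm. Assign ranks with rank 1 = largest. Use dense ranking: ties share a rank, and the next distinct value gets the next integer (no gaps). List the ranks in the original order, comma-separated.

6, 1, 6, 2, 2, 4, 3, 5

Sorted (descending): 1333, 1273, 1273, 1122, 1074, 789, 454, 454
The 2 values of 1273 share dense rank 2.
The 2 values of 454 share dense rank 6.
Remaining distinct values take the next consecutive integers.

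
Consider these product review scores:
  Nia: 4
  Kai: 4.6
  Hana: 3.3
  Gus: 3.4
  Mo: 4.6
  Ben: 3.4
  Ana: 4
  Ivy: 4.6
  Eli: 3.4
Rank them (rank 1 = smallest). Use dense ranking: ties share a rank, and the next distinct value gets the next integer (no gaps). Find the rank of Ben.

Sorted (ascending): 3.3, 3.4, 3.4, 3.4, 4, 4, 4.6, 4.6, 4.6
The 3 values of 3.4 share dense rank 2.
The 2 values of 4 share dense rank 3.
The 3 values of 4.6 share dense rank 4.
Remaining distinct values take the next consecutive integers.
Ben has value 3.4 → rank 2.

2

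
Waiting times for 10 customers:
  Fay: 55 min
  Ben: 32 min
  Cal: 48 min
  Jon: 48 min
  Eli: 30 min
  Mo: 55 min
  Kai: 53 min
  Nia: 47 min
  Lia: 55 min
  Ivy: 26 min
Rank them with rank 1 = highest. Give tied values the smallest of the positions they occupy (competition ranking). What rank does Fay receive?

1

Sorted (descending): 55, 55, 55, 53, 48, 48, 47, 32, 30, 26
The 3 values of 55 occupy positions 1–3 → each gets rank 1.
The 2 values of 48 occupy positions 5–6 → each gets rank 5.
Fay has value 55 min → rank 1.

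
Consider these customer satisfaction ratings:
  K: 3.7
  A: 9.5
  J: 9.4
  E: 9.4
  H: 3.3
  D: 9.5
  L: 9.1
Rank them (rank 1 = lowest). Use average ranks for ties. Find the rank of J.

Sorted (ascending): 3.3, 3.7, 9.1, 9.4, 9.4, 9.5, 9.5
The 2 values of 9.4 occupy positions 4–5 → average rank (4+5)/2 = 4.5.
The 2 values of 9.5 occupy positions 6–7 → average rank (6+7)/2 = 6.5.
J has value 9.4 → rank 4.5.

4.5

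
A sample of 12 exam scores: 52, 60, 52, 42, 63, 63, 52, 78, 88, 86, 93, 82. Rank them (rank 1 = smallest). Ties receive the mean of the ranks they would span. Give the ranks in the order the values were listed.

Sorted (ascending): 42, 52, 52, 52, 60, 63, 63, 78, 82, 86, 88, 93
The 3 values of 52 occupy positions 2–4 → average rank 3.
The 2 values of 63 occupy positions 6–7 → average rank (6+7)/2 = 6.5.

3, 5, 3, 1, 6.5, 6.5, 3, 8, 11, 10, 12, 9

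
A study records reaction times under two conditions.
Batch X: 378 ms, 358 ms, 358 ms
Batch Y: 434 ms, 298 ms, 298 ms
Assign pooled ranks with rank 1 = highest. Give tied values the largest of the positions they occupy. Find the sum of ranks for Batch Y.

13

Sorted (descending): 434, 378, 358, 358, 298, 298
The 2 values of 358 occupy positions 3–4 → each gets rank 4.
The 2 values of 298 occupy positions 5–6 → each gets rank 6.
Batch Y values → pooled ranks: 434→1, 298→6, 298→6
Rank sum = 1 + 6 + 6 = 13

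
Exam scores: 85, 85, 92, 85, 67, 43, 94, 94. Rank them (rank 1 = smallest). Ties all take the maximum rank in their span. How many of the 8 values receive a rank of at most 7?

Sorted (ascending): 43, 67, 85, 85, 85, 92, 94, 94
The 3 values of 85 occupy positions 3–5 → each gets rank 5.
The 2 values of 94 occupy positions 7–8 → each gets rank 8.
Ranks ≤ 7: {1, 2, 5, 5, 5, 6} → 6 values.

6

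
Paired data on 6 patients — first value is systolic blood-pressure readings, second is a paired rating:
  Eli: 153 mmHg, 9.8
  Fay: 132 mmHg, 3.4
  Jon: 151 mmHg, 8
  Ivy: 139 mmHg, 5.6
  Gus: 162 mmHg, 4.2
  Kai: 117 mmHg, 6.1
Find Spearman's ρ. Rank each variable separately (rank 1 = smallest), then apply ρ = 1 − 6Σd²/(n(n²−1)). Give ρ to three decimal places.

0.200

Ranks of variable 1: 5, 2, 4, 3, 6, 1
Ranks of variable 2: 6, 1, 5, 3, 2, 4
d = r₁ − r₂: -1, 1, -1, 0, 4, -3
d²: 1, 1, 1, 0, 16, 9; Σd² = 28
ρ = 1 − 6·28/(6·35) = 1 − 168/210 = 0.200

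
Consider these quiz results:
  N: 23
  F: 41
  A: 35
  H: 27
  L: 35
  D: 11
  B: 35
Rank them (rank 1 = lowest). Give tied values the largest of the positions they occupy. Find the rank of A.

6

Sorted (ascending): 11, 23, 27, 35, 35, 35, 41
The 3 values of 35 occupy positions 4–6 → each gets rank 6.
A has value 35 → rank 6.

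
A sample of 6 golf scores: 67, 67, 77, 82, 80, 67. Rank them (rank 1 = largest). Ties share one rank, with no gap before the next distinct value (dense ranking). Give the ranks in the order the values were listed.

Sorted (descending): 82, 80, 77, 67, 67, 67
The 3 values of 67 share dense rank 4.
Remaining distinct values take the next consecutive integers.

4, 4, 3, 1, 2, 4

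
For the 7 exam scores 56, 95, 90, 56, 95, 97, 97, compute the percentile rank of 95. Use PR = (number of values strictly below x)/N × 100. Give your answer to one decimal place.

42.9

N = 7.
Strictly below 95: 3. Equal to 95: 2.
PR = 3/7 × 100 = 42.9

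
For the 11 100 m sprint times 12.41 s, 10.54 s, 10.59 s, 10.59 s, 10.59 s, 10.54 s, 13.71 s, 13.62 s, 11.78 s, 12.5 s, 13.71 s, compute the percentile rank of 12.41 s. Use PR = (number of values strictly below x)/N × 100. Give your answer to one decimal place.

N = 11.
Strictly below 12.41: 6. Equal to 12.41: 1.
PR = 6/11 × 100 = 54.5

54.5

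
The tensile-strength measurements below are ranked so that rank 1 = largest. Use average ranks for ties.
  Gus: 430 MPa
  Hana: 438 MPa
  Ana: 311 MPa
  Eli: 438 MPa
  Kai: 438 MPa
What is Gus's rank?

4

Sorted (descending): 438, 438, 438, 430, 311
The 3 values of 438 occupy positions 1–3 → average rank 2.
Gus has value 430 MPa → rank 4.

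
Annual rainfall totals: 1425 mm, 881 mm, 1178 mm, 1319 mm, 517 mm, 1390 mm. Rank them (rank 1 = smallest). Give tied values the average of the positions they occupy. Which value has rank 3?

Sorted (ascending): 517, 881, 1178, 1319, 1390, 1425
No ties — each value takes its position as its rank.
Rank 3 → value 1178.

1178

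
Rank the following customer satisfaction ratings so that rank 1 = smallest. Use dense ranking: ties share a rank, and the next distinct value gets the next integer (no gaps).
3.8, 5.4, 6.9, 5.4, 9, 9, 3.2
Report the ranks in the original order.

2, 3, 4, 3, 5, 5, 1

Sorted (ascending): 3.2, 3.8, 5.4, 5.4, 6.9, 9, 9
The 2 values of 5.4 share dense rank 3.
The 2 values of 9 share dense rank 5.
Remaining distinct values take the next consecutive integers.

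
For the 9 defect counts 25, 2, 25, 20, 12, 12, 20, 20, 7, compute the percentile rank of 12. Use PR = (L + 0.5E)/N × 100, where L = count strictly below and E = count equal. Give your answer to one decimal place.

N = 9.
Strictly below 12: 2. Equal to 12: 2.
PR = (2 + 0.5·2)/9 × 100 = 33.3

33.3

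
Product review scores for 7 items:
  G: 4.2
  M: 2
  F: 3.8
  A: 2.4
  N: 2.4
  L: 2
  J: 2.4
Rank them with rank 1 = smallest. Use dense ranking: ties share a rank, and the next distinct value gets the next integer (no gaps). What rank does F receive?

3

Sorted (ascending): 2, 2, 2.4, 2.4, 2.4, 3.8, 4.2
The 2 values of 2 share dense rank 1.
The 3 values of 2.4 share dense rank 2.
Remaining distinct values take the next consecutive integers.
F has value 3.8 → rank 3.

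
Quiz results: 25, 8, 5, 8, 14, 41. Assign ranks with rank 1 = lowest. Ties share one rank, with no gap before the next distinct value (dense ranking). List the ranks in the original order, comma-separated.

Sorted (ascending): 5, 8, 8, 14, 25, 41
The 2 values of 8 share dense rank 2.
Remaining distinct values take the next consecutive integers.

4, 2, 1, 2, 3, 5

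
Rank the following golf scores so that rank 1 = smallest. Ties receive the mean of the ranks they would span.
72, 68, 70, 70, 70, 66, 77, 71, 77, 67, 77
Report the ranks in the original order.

8, 3, 5, 5, 5, 1, 10, 7, 10, 2, 10

Sorted (ascending): 66, 67, 68, 70, 70, 70, 71, 72, 77, 77, 77
The 3 values of 70 occupy positions 4–6 → average rank 5.
The 3 values of 77 occupy positions 9–11 → average rank 10.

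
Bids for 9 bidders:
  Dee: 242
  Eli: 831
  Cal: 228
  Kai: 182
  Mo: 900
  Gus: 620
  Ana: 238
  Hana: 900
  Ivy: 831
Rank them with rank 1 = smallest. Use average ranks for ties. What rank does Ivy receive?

Sorted (ascending): 182, 228, 238, 242, 620, 831, 831, 900, 900
The 2 values of 831 occupy positions 6–7 → average rank (6+7)/2 = 6.5.
The 2 values of 900 occupy positions 8–9 → average rank (8+9)/2 = 8.5.
Ivy has value 831 → rank 6.5.

6.5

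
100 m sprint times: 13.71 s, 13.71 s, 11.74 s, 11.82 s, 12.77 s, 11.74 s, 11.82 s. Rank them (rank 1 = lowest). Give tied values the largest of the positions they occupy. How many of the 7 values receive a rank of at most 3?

2

Sorted (ascending): 11.74, 11.74, 11.82, 11.82, 12.77, 13.71, 13.71
The 2 values of 11.74 occupy positions 1–2 → each gets rank 2.
The 2 values of 11.82 occupy positions 3–4 → each gets rank 4.
The 2 values of 13.71 occupy positions 6–7 → each gets rank 7.
Ranks ≤ 3: {2, 2} → 2 values.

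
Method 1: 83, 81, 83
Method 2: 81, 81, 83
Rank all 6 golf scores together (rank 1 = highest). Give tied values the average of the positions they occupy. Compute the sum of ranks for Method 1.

9

Sorted (descending): 83, 83, 83, 81, 81, 81
The 3 values of 83 occupy positions 1–3 → average rank 2.
The 3 values of 81 occupy positions 4–6 → average rank 5.
Method 1 values → pooled ranks: 83→2, 81→5, 83→2
Rank sum = 2 + 5 + 2 = 9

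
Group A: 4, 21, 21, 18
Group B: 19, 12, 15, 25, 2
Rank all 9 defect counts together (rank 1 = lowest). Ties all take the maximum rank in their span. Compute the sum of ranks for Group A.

Sorted (ascending): 2, 4, 12, 15, 18, 19, 21, 21, 25
The 2 values of 21 occupy positions 7–8 → each gets rank 8.
Group A values → pooled ranks: 4→2, 21→8, 21→8, 18→5
Rank sum = 2 + 8 + 8 + 5 = 23

23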